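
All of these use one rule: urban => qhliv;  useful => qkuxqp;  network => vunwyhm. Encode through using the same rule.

ndhyqad

u(20)→q(16) and r(17)→h(7) fit y≡3x+8 (mod 26); the inverse of 3 mod 26 is 9. This is an affine cipher: with a=0,…,z=25, each position x becomes (3x+8) mod 26.
On through: t(19)→3·19+8≡13=n; h(7)→3·7+8≡3=d; r(17)→3·17+8≡7=h; o(14)→3·14+8≡24=y; u(20)→3·20+8≡16=q; g(6)→3·6+8≡0=a; h(7)→3·7+8≡3=d (all mod 26).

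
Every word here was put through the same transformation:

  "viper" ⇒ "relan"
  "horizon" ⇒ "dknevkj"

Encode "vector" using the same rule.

It's a constant shift of +22 (ROT22).
Applying it to vector: v+22=r, e+22=a, c+22=y, t+22=p, o+22=k, r+22=n.

raypkn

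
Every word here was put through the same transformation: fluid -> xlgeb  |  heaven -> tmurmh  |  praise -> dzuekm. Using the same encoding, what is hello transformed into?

tmlls

This is an affine cipher: with a=0,…,z=25, each position x becomes (11x+20) mod 26.
Applying it to hello: h(7)→11·7+20≡19=t; e(4)→11·4+20≡12=m; l(11)→11·11+20≡11=l; l(11)→11·11+20≡11=l; o(14)→11·14+20≡18=s (all mod 26).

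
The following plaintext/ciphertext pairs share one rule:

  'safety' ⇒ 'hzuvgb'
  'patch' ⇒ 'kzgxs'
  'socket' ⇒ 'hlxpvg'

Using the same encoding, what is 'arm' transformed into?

zin

Each pair mirrors across the alphabet (s↔h, a↔z, f↔u): positions sum to 25. Each letter is replaced by its mirror in the alphabet: a↔z, b↔y, c↔x, and so on (the Atbash cipher).
For arm: a↔z, r↔i, m↔n.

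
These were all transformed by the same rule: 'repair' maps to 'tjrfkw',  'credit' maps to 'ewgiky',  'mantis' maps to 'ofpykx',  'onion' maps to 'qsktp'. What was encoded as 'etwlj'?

cough

Shifts by position in repair: pos 0: r→t (+2), pos 1: e→j (+5), pos 2: p→r (+2), pos 3: a→f (+5) — repeating every 2. A repeating key of period 2 is used — shifts +2, +5 over and over.
Undoing it on etwlj: e−2=c, t−5=o, w−2=u, l−5=g, j−2=h.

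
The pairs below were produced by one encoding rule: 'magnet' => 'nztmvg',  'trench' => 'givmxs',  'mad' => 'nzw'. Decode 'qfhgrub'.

Each pair mirrors across the alphabet (m↔n, a↔z, g↔t): positions sum to 25. Letters are reflected about the middle of the alphabet (position → 25−position): Atbash.
Reversing it on qfhgrub: q↔j, f↔u, h↔s, g↔t, r↔i, u↔f, b↔y.

justify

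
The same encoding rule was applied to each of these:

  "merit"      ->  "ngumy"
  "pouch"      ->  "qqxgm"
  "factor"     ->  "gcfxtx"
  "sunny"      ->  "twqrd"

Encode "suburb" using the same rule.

tweywh

The shift increases by 1 at each position, starting from +1: 1, 2, 3, ….
For suburb: s+1=t, u+2=w, b+3=e, u+4=y, r+5=w, b+6=h.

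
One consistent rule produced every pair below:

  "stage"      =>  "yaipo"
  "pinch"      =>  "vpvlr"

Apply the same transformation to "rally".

xhtui

In stage: s→y is +6, t→a is +7, a→i is +8, g→p is +9 — the shift increases by 1 each position. Each letter shifts forward by (position + 6), i.e. 6, 7, 8, … — the shift grows by one for each successive letter.
On rally: r+6=x, a+7=h, l+8=t, l+9=u, y+10=i.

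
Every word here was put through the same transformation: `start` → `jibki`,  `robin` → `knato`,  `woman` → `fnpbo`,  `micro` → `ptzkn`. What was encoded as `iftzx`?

Each letter's alphabet position (a=0..z=25) is mapped through 25·x+1 mod 26 — an affine cipher.
Decoding iftzx: i(8)→25·(8−1)≡19=t; f(5)→25·(5−1)≡22=w; t(19)→25·(19−1)≡8=i; z(25)→25·(25−1)≡2=c; x(23)→25·(23−1)≡4=e (all mod 26).

twice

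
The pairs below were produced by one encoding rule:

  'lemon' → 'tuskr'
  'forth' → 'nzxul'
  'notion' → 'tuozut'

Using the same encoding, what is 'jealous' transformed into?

The output letters match the input read backwards, each shifted +6: lemon reversed is nomel. Two steps: reverse the string, then apply a Caesar shift of +6.
For jealous: reverse → suolaej; then shift: s+6=y, u+6=a, o+6=u, l+6=r, a+6=g, e+6=k, j+6=p.

yaurgkp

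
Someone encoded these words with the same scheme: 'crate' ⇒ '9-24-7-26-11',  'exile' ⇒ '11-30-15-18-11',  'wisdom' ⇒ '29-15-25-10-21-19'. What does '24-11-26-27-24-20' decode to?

return

Each letter is replaced by its alphabet position (a=1..z=26) + 6.
Reversing it on 24-11-26-27-24-20: 24→(24−6)÷1=18=r, 11→(11−6)÷1=5=e, 26→(26−6)÷1=20=t, 27→(27−6)÷1=21=u, 24→(24−6)÷1=18=r, 20→(20−6)÷1=14=n.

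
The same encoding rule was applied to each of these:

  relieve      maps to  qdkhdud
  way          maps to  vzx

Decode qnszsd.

rotate

Compare letters: r→q is +25, e→d is +25, l→k is +25 — a constant shift. This is a Caesar cipher with shift 25.
Decoding qnszsd: q−25=r, n−25=o, s−25=t, z−25=a, s−25=t, d−25=e.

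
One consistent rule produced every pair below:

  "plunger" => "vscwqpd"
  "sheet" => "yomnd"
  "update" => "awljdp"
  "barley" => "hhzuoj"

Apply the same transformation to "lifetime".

rpnndtyr

Each letter shifts forward by (position + 6), i.e. 6, 7, 8, … — the shift grows by one for each successive letter.
Applying it to lifetime: l+6=r, i+7=p, f+8=n, e+9=n, t+10=d, i+11=t, m+12=y, e+13=r.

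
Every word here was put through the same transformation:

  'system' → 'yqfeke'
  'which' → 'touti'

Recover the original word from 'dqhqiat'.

The output letters match the input read backwards, each shifted +12: system reversed is metsys. The word is reversed, then every letter is shifted forward by 12.
Reversing it on dqhqiat: shift back: d−12=r, q−12=e, h−12=v, q−12=e, i−12=w, a−12=o, t−12=h → revewoh; then reverse → however.

however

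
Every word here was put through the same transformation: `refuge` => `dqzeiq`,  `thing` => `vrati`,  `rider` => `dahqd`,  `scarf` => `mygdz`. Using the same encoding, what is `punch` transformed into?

letyr

r(17)→d(3) and e(4)→q(16) fit y≡9x+6 (mod 26); the inverse of 9 mod 26 is 3. Each letter's alphabet position (a=0..z=25) is mapped through 9·x+6 mod 26 — an affine cipher.
For punch: p(15)→9·15+6≡11=l; u(20)→9·20+6≡4=e; n(13)→9·13+6≡19=t; c(2)→9·2+6≡24=y; h(7)→9·7+6≡17=r (all mod 26).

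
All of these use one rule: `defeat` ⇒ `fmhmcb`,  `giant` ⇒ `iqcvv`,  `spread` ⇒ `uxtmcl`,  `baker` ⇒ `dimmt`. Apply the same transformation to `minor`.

oqpwt

Shifts by position in defeat: pos 0: d→f (+2), pos 1: e→m (+8), pos 2: f→h (+2), pos 3: e→m (+8) — repeating every 2. It's a Vigenère-style cipher with numeric key [2,8]: position i shifts by key[i mod 2].
On minor: m+2=o, i+8=q, n+2=p, o+8=w, r+2=t.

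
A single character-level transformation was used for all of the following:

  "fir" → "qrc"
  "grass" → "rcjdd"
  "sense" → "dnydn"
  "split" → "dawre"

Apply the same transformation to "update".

daojen

The shift depends on letter class: consonant f→q is +11, but vowel i→r is +9. The rule splits by letter class: vowels +9, consonants +11.
On update: u(vowel)+9=d, p(cons)+11=a, d(cons)+11=o, a(vowel)+9=j, t(cons)+11=e, e(vowel)+9=n.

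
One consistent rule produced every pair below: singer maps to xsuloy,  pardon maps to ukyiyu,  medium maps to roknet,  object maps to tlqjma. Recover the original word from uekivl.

puddle

Shifts by position in singer: pos 0: s→x (+5), pos 1: i→s (+10), pos 2: n→u (+7), pos 3: g→l (+5), pos 4: e→o (+10), pos 5: r→y (+7) — repeating every 3. It's a Vigenère-style cipher with numeric key [5,10,7]: position i shifts by key[i mod 3].
Undoing it on uekivl: u−5=p, e−10=u, k−7=d, i−5=d, v−10=l, l−7=e.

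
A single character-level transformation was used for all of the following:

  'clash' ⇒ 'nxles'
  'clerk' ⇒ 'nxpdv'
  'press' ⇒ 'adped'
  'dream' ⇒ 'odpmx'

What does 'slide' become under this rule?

dxtpp

Shifts by position in clash: pos 0: c→n (+11), pos 1: l→x (+12), pos 2: a→l (+11), pos 3: s→e (+12) — repeating every 2. It's a Vigenère-style cipher with numeric key [11,12]: position i shifts by key[i mod 2].
On slide: s+11=d, l+12=x, i+11=t, d+12=p, e+11=p.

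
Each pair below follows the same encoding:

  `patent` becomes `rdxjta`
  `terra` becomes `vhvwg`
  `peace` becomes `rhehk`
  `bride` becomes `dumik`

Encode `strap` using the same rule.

In patent: p→r is +2, a→d is +3, t→x is +4, e→j is +5 — the shift increases by 1 each position. Each letter shifts forward by (position + 2), i.e. 2, 3, 4, … — the shift grows by one for each successive letter.
Applying it to strap: s+2=u, t+3=w, r+4=v, a+5=f, p+6=v.

uwvfv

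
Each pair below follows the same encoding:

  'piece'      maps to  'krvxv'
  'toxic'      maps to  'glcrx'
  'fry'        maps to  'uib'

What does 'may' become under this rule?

Each pair mirrors across the alphabet (p↔k, i↔r, e↔v): positions sum to 25. Letters are reflected about the middle of the alphabet (position → 25−position): Atbash.
For may: m↔n, a↔z, y↔b.

nzb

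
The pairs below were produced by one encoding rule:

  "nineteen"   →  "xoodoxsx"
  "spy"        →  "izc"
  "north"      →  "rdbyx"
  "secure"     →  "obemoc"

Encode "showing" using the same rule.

qxsgyrc

The word is reversed, then every letter is shifted forward by 10.
Applying it to showing: reverse → gniwohs; then shift: g+10=q, n+10=x, i+10=s, w+10=g, o+10=y, h+10=r, s+10=c.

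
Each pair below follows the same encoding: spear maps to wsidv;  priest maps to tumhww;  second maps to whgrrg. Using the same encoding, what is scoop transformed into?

wfsrt

Shifts by position in spear: pos 0: s→w (+4), pos 1: p→s (+3), pos 2: e→i (+4), pos 3: a→d (+3) — repeating every 2. It's a Vigenère-style cipher with numeric key [4,3]: position i shifts by key[i mod 2].
On scoop: s+4=w, c+3=f, o+4=s, o+3=r, p+4=t.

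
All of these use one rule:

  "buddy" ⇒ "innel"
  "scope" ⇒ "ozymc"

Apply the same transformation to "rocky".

iumyb

The output letters match the input read backwards, each shifted +10: buddy reversed is yddub. The word is reversed, then every letter is shifted forward by 10.
For rocky: reverse → ykcor; then shift: y+10=i, k+10=u, c+10=m, o+10=y, r+10=b.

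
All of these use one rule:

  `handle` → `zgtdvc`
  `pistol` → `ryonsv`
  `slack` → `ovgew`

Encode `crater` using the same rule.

h(7)→z(25) and a(0)→g(6) fit y≡25x+6 (mod 26); the inverse of 25 mod 26 is 25. This is an affine cipher: with a=0,…,z=25, each position x becomes (25x+6) mod 26.
Applying it to crater: c(2)→25·2+6≡4=e; r(17)→25·17+6≡15=p; a(0)→25·0+6≡6=g; t(19)→25·19+6≡13=n; e(4)→25·4+6≡2=c; r(17)→25·17+6≡15=p (all mod 26).

epgncp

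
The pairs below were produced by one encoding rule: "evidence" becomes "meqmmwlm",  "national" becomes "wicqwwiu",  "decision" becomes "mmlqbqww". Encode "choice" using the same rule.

lqwqlm

Vowels shift forward by 8 and consonants shift forward by 9.
For choice: c(cons)+9=l, h(cons)+9=q, o(vowel)+8=w, i(vowel)+8=q, c(cons)+9=l, e(vowel)+8=m.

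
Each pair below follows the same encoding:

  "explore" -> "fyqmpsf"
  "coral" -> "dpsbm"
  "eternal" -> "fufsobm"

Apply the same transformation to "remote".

sfnpuf

Compare letters: e→f is +1, x→y is +1, p→q is +1 — a constant shift. It's a constant shift of +1 (ROT1).
On remote: r+1=s, e+1=f, m+1=n, o+1=p, t+1=u, e+1=f.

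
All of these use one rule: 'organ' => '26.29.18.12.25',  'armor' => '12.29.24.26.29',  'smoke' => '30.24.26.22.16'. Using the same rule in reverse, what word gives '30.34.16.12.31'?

o is letter #15 and maps to 26: an offset of 11. The number is (letter's place in the alphabet, a=1) + 11.
Undoing it on 30.34.16.12.31: 30→(30−11)÷1=19=s, 34→(34−11)÷1=23=w, 16→(16−11)÷1=5=e, 12→(12−11)÷1=1=a, 31→(31−11)÷1=20=t.

sweat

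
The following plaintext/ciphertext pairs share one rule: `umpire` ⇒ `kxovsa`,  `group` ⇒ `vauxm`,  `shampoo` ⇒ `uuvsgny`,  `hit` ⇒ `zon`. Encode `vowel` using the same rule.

rkcub

The output letters match the input read backwards, each shifted +6: umpire reversed is eripmu. The word is reversed, then every letter is shifted forward by 6.
On vowel: reverse → lewov; then shift: l+6=r, e+6=k, w+6=c, o+6=u, v+6=b.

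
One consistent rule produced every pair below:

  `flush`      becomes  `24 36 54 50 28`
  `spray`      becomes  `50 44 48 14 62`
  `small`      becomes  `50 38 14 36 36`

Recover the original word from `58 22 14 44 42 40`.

With a=1..z=26, the number is 2·pos + 12.
Decoding 58 22 14 44 42 40: 58→(58−12)÷2=23=w, 22→(22−12)÷2=5=e, 14→(14−12)÷2=1=a, 44→(44−12)÷2=16=p, 42→(42−12)÷2=15=o, 40→(40−12)÷2=14=n.

weapon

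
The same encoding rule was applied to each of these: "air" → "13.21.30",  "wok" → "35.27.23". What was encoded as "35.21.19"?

wig

a is letter #1 and maps to 13: an offset of 12. Each letter is replaced by its alphabet position (a=1..z=26) + 12.
Undoing it on 35.21.19: 35→(35−12)÷1=23=w, 21→(21−12)÷1=9=i, 19→(19−12)÷1=7=g.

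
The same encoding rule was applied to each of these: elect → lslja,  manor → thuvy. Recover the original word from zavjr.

Compare letters: e→l is +7, l→s is +7, e→l is +7 — a constant shift. This is a Caesar cipher with shift 7.
Reversing it on zavjr: z−7=s, a−7=t, v−7=o, j−7=c, r−7=k.

stock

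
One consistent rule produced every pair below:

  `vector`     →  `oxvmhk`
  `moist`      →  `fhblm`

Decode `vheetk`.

Compare letters: v→o is +19, e→x is +19, c→v is +19 — a constant shift. Every letter moves 19 places later in the alphabet, wrapping around z→a.
Reversing it on vheetk: v−19=c, h−19=o, e−19=l, e−19=l, t−19=a, k−19=r.

collar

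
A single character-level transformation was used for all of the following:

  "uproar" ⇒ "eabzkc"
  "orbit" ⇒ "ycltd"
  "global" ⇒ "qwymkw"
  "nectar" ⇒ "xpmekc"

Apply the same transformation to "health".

The shifts repeat in a cycle of length 2: positions 0,1,… shift by +10, +11, then the pattern repeats.
Applying it to health: h+10=r, e+11=p, a+10=k, l+11=w, t+10=d, h+11=s.

rpkwds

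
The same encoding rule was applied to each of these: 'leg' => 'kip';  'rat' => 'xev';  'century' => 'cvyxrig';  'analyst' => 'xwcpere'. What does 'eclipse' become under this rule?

The output letters match the input read backwards, each shifted +4: leg reversed is gel. Two steps: reverse the string, then apply a Caesar shift of +4.
Applying it to eclipse: reverse → espilce; then shift: e+4=i, s+4=w, p+4=t, i+4=m, l+4=p, c+4=g, e+4=i.

iwtmpgi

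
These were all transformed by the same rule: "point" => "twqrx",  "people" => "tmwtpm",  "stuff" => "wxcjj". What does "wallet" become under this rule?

aippmx

The shift depends on letter class: consonant p→t is +4, but vowel o→w is +8. The rule splits by letter class: vowels +8, consonants +4.
For wallet: w(cons)+4=a, a(vowel)+8=i, l(cons)+4=p, l(cons)+4=p, e(vowel)+8=m, t(cons)+4=x.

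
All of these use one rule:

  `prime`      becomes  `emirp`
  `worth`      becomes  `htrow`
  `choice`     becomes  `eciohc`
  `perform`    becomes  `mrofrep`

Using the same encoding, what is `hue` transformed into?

euh

The output letters match the input read backwards: prime reversed is emirp. It's just the letters in reverse order.
On hue: reverse → euh.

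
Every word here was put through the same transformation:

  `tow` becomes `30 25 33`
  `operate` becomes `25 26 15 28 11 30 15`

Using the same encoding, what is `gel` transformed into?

17 15 22

Letters become their 1-based position plus 10 (so a→11, b→12, …).
Applying it to gel: g=7→17, e=5→15, l=12→22.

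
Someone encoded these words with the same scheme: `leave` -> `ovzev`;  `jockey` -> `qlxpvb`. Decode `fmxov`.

Each pair mirrors across the alphabet (l↔o, e↔v, a↔z): positions sum to 25. Letters are reflected about the middle of the alphabet (position → 25−position): Atbash.
Undoing it on fmxov: f↔u, m↔n, x↔c, o↔l, v↔e.

uncle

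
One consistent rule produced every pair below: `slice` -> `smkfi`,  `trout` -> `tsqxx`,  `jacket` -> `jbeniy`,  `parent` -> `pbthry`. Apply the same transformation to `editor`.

In slice: s→s is +0, l→m is +1, i→k is +2, c→f is +3 — the shift increases by 1 each position. Letter i (0-indexed) is shifted by i+0, so successive shifts are 0, 1, 2, ….
On editor: e+0=e, d+1=e, i+2=k, t+3=w, o+4=s, r+5=w.

eekwsw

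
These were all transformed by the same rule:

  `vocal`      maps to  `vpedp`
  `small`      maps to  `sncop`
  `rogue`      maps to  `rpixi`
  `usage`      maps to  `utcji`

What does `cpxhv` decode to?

cover

In vocal: v→v is +0, o→p is +1, c→e is +2, a→d is +3 — the shift increases by 1 each position. Letter i (0-indexed) is shifted by i+0, so successive shifts are 0, 1, 2, ….
Decoding cpxhv: c−0=c, p−1=o, x−2=v, h−3=e, v−4=r.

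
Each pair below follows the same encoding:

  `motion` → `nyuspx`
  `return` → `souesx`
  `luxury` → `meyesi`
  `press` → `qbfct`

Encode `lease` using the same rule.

mobcf

Shifts by position in motion: pos 0: m→n (+1), pos 1: o→y (+10), pos 2: t→u (+1), pos 3: i→s (+10) — repeating every 2. It's a Vigenère-style cipher with numeric key [1,10]: position i shifts by key[i mod 2].
For lease: l+1=m, e+10=o, a+1=b, s+10=c, e+1=f.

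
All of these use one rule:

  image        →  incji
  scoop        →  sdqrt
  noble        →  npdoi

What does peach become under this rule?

In image: i→i is +0, m→n is +1, a→c is +2, g→j is +3 — the shift increases by 1 each position. Each letter shifts forward by its position index (0, 1, 2, …) — the shift grows by one for each successive letter.
Applying it to peach: p+0=p, e+1=f, a+2=c, c+3=f, h+4=l.

pfcfl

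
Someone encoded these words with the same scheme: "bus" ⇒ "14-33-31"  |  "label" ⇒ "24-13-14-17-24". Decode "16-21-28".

dip

b is letter #2 and maps to 14: an offset of 12. Letters become their 1-based position plus 12 (so a→13, b→14, …).
Undoing it on 16-21-28: 16→(16−12)÷1=4=d, 21→(21−12)÷1=9=i, 28→(28−12)÷1=16=p.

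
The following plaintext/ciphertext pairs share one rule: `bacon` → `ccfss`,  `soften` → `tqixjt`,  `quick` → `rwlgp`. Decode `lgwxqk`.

kettle

In bacon: b→c is +1, a→c is +2, c→f is +3, o→s is +4 — the shift increases by 1 each position. Each letter shifts forward by (position + 1), i.e. 1, 2, 3, … — the shift grows by one for each successive letter.
Decoding lgwxqk: l−1=k, g−2=e, w−3=t, x−4=t, q−5=l, k−6=e.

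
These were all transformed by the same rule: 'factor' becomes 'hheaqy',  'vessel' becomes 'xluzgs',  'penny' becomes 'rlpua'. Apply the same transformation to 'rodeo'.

tvflq

Shifts by position in factor: pos 0: f→h (+2), pos 1: a→h (+7), pos 2: c→e (+2), pos 3: t→a (+7) — repeating every 2. A repeating key of period 2 is used — shifts +2, +7 over and over.
Applying it to rodeo: r+2=t, o+7=v, d+2=f, e+7=l, o+2=q.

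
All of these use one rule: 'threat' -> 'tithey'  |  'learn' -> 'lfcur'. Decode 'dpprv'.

donor

In threat: t→t is +0, h→i is +1, r→t is +2, e→h is +3 — the shift increases by 1 each position. Letter i (0-indexed) is shifted by i+0, so successive shifts are 0, 1, 2, ….
Reversing it on dpprv: d−0=d, p−1=o, p−2=n, r−3=o, v−4=r.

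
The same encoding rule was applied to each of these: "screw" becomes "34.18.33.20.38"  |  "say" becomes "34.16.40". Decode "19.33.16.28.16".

s is letter #19 and maps to 34: an offset of 15. Each letter is replaced by its alphabet position (a=1..z=26) + 15.
Decoding 19.33.16.28.16: 19→(19−15)÷1=4=d, 33→(33−15)÷1=18=r, 16→(16−15)÷1=1=a, 28→(28−15)÷1=13=m, 16→(16−15)÷1=1=a.

drama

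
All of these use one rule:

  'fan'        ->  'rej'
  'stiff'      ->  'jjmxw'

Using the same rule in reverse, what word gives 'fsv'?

The output letters match the input read backwards, each shifted +4: fan reversed is naf. The word is reversed, then every letter is shifted forward by 4.
Decoding fsv: shift back: f−4=b, s−4=o, v−4=r → bor; then reverse → rob.

rob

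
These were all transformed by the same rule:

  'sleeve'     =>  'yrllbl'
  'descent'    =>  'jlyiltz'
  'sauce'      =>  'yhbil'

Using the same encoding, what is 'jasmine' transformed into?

The shift depends on letter class: consonant s→y is +6, but vowel e→l is +7. The rule splits by letter class: vowels +7, consonants +6.
On jasmine: j(cons)+6=p, a(vowel)+7=h, s(cons)+6=y, m(cons)+6=s, i(vowel)+7=p, n(cons)+6=t, e(vowel)+7=l.

physptl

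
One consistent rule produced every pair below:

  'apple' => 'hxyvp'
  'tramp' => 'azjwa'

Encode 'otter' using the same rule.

vbcoc

In apple: a→h is +7, p→x is +8, p→y is +9, l→v is +10 — the shift increases by 1 each position. Letter i (0-indexed) is shifted by i+7, so successive shifts are 7, 8, 9, ….
On otter: o+7=v, t+8=b, t+9=c, e+10=o, r+11=c.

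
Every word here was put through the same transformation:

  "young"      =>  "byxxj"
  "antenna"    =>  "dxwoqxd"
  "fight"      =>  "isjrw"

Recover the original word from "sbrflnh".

A repeating key of period 2 is used — shifts +3, +10 over and over.
Reversing it on sbrflnh: s−3=p, b−10=r, r−3=o, f−10=v, l−3=i, n−10=d, h−3=e.

provide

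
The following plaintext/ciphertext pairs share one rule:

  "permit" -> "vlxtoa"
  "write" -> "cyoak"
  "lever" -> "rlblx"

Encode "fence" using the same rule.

lltjk

Shifts by position in permit: pos 0: p→v (+6), pos 1: e→l (+7), pos 2: r→x (+6), pos 3: m→t (+7) — repeating every 2. The shifts repeat in a cycle of length 2: positions 0,1,… shift by +6, +7, then the pattern repeats.
Applying it to fence: f+6=l, e+7=l, n+6=t, c+7=j, e+6=k.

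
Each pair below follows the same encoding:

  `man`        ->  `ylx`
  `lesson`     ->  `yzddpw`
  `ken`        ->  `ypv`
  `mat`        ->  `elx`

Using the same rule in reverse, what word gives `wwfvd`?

skull

The output letters match the input read backwards, each shifted +11: man reversed is nam. Two steps: reverse the string, then apply a Caesar shift of +11.
Undoing it on wwfvd: shift back: w−11=l, w−11=l, f−11=u, v−11=k, d−11=s → lluks; then reverse → skull.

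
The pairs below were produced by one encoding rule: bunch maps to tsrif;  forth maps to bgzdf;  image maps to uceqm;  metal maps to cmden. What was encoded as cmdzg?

b(1)→t(19) and u(20)→s(18) fit y≡15x+4 (mod 26); the inverse of 15 mod 26 is 7. Treating letters as 0–25, the rule is x ↦ 15x + 4 (mod 26).
Decoding cmdzg: c(2)→7·(2−4)≡12=m; m(12)→7·(12−4)≡4=e; d(3)→7·(3−4)≡19=t; z(25)→7·(25−4)≡17=r; g(6)→7·(6−4)≡14=o (all mod 26).

metro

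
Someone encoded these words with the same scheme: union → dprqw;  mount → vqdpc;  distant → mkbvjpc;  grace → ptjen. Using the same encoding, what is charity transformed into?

It's a Vigenère-style cipher with numeric key [9,2]: position i shifts by key[i mod 2].
On charity: c+9=l, h+2=j, a+9=j, r+2=t, i+9=r, t+2=v, y+9=h.

ljjtrvh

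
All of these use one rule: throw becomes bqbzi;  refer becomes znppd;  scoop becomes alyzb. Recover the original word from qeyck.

ivory

In throw: t→b is +8, h→q is +9, r→b is +10, o→z is +11 — the shift increases by 1 each position. Letter i (0-indexed) is shifted by i+8, so successive shifts are 8, 9, 10, ….
Reversing it on qeyck: q−8=i, e−9=v, y−10=o, c−11=r, k−12=y.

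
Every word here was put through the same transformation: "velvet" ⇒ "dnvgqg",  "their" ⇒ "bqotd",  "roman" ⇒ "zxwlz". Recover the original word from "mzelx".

equal

In velvet: v→d is +8, e→n is +9, l→v is +10, v→g is +11 — the shift increases by 1 each position. The shift increases by 1 at each position, starting from +8: 8, 9, 10, ….
Decoding mzelx: m−8=e, z−9=q, e−10=u, l−11=a, x−12=l.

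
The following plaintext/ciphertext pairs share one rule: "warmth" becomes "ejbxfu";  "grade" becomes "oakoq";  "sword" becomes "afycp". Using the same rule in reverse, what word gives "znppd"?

refer

In warmth: w→e is +8, a→j is +9, r→b is +10, m→x is +11 — the shift increases by 1 each position. The shift increases by 1 at each position, starting from +8: 8, 9, 10, ….
Undoing it on znppd: z−8=r, n−9=e, p−10=f, p−11=e, d−12=r.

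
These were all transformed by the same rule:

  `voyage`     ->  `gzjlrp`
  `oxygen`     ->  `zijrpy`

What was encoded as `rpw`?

gel

This is a Caesar cipher with shift 11.
Decoding rpw: r−11=g, p−11=e, w−11=l.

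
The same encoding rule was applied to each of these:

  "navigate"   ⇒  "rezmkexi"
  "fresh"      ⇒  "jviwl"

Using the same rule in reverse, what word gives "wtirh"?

spend

It's a constant shift of +4 (ROT4).
Undoing it on wtirh: w−4=s, t−4=p, i−4=e, r−4=n, h−4=d.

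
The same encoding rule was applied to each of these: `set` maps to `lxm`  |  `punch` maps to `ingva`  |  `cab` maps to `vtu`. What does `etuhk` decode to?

labor

This is a Caesar cipher with shift 19.
Reversing it on etuhk: e−19=l, t−19=a, u−19=b, h−19=o, k−19=r.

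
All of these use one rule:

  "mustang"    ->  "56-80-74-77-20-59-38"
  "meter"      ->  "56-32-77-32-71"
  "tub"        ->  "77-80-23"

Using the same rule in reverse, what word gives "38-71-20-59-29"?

m(#13)→56 and u(#21)→80: differences scale by 3, so n = 3·pos + 17. Each letter becomes 3×(its alphabet position, a=1..z=26) + 17.
Reversing it on 38-71-20-59-29: 38→(38−17)÷3=7=g, 71→(71−17)÷3=18=r, 20→(20−17)÷3=1=a, 59→(59−17)÷3=14=n, 29→(29−17)÷3=4=d.

grand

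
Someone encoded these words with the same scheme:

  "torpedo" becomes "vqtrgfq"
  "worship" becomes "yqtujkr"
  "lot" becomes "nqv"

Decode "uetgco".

Each letter is shifted forward by 2 in the alphabet (a Caesar shift of +2).
Undoing it on uetgco: u−2=s, e−2=c, t−2=r, g−2=e, c−2=a, o−2=m.

scream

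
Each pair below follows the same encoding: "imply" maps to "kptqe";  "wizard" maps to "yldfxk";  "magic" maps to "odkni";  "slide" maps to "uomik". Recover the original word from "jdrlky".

In imply: i→k is +2, m→p is +3, p→t is +4, l→q is +5 — the shift increases by 1 each position. Each letter shifts forward by (position + 2), i.e. 2, 3, 4, … — the shift grows by one for each successive letter.
Decoding jdrlky: j−2=h, d−3=a, r−4=n, l−5=g, k−6=e, y−7=r.

hanger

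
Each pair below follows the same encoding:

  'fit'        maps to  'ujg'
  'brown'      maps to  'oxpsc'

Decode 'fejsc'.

bride

The word is reversed, then every letter is shifted forward by 1.
Reversing it on fejsc: shift back: f−1=e, e−1=d, j−1=i, s−1=r, c−1=b → edirb; then reverse → bride.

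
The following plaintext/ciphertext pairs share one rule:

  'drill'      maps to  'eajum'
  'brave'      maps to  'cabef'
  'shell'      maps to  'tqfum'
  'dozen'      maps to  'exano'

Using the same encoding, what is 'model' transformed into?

Shifts by position in drill: pos 0: d→e (+1), pos 1: r→a (+9), pos 2: i→j (+1), pos 3: l→u (+9) — repeating every 2. The shifts repeat in a cycle of length 2: positions 0,1,… shift by +1, +9, then the pattern repeats.
Applying it to model: m+1=n, o+9=x, d+1=e, e+9=n, l+1=m.

nxenm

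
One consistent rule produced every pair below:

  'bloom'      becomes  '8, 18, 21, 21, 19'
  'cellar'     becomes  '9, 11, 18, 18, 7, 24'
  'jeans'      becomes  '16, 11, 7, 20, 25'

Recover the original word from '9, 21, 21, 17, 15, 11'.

cookie

b is letter #2 and maps to 8: an offset of 6. The number is (letter's place in the alphabet, a=1) + 6.
Reversing it on 9, 21, 21, 17, 15, 11: 9→(9−6)÷1=3=c, 21→(21−6)÷1=15=o, 21→(21−6)÷1=15=o, 17→(17−6)÷1=11=k, 15→(15−6)÷1=9=i, 11→(11−6)÷1=5=e.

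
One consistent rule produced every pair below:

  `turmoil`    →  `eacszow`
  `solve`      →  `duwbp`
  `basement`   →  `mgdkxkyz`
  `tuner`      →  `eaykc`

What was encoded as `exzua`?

troop

The shifts repeat in a cycle of length 2: positions 0,1,… shift by +11, +6, then the pattern repeats.
Decoding exzua: e−11=t, x−6=r, z−11=o, u−6=o, a−11=p.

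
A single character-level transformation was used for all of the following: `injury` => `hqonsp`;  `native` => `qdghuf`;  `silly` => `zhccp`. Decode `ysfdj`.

i(8)→h(7) and n(13)→q(16) fit y≡7x+3 (mod 26); the inverse of 7 mod 26 is 15. Treating letters as 0–25, the rule is x ↦ 7x + 3 (mod 26).
Decoding ysfdj: y(24)→15·(24−3)≡3=d; s(18)→15·(18−3)≡17=r; f(5)→15·(5−3)≡4=e; d(3)→15·(3−3)≡0=a; j(9)→15·(9−3)≡12=m (all mod 26).

dream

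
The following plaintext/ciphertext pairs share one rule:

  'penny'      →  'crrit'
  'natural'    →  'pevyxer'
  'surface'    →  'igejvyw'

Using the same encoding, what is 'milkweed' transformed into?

The output letters match the input read backwards, each shifted +4: penny reversed is ynnep. Two steps: reverse the string, then apply a Caesar shift of +4.
For milkweed: reverse → deewklim; then shift: d+4=h, e+4=i, e+4=i, w+4=a, k+4=o, l+4=p, i+4=m, m+4=q.

hiiaopmq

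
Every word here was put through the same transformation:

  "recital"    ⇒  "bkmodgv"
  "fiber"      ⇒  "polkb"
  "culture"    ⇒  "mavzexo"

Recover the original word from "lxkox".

brain

It's a Vigenère-style cipher with numeric key [10,6]: position i shifts by key[i mod 2].
Reversing it on lxkox: l−10=b, x−6=r, k−10=a, o−6=i, x−10=n.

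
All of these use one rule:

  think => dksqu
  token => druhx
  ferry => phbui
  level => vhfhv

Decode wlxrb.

minor

Shifts by position in think: pos 0: t→d (+10), pos 1: h→k (+3), pos 2: i→s (+10), pos 3: n→q (+3) — repeating every 2. A repeating key of period 2 is used — shifts +10, +3 over and over.
Decoding wlxrb: w−10=m, l−3=i, x−10=n, r−3=o, b−10=r.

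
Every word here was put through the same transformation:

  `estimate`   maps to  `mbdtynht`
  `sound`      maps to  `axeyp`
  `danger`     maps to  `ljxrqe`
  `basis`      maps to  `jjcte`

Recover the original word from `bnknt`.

teach

In estimate: e→m is +8, s→b is +9, t→d is +10, i→t is +11 — the shift increases by 1 each position. Letter i (0-indexed) is shifted by i+8, so successive shifts are 8, 9, 10, ….
Reversing it on bnknt: b−8=t, n−9=e, k−10=a, n−11=c, t−12=h.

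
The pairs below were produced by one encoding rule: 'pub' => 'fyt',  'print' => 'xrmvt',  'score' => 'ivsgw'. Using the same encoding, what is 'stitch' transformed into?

Read the word backwards and shift each letter +4.
On stitch: reverse → hctits; then shift: h+4=l, c+4=g, t+4=x, i+4=m, t+4=x, s+4=w.

lgxmxw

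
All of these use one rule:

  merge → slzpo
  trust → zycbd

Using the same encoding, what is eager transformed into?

khonb

In merge: m→s is +6, e→l is +7, r→z is +8, g→p is +9 — the shift increases by 1 each position. Letter i (0-indexed) is shifted by i+6, so successive shifts are 6, 7, 8, ….
Applying it to eager: e+6=k, a+7=h, g+8=o, e+9=n, r+10=b.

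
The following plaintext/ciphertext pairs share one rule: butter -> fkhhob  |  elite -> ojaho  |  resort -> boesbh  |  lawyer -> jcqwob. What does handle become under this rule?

xcpljo

b(1)→f(5) and u(20)→k(10) fit y≡3x+2 (mod 26); the inverse of 3 mod 26 is 9. This is an affine cipher: with a=0,…,z=25, each position x becomes (3x+2) mod 26.
For handle: h(7)→3·7+2≡23=x; a(0)→3·0+2≡2=c; n(13)→3·13+2≡15=p; d(3)→3·3+2≡11=l; l(11)→3·11+2≡9=j; e(4)→3·4+2≡14=o (all mod 26).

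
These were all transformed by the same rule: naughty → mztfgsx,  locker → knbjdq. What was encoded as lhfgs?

Compare letters: n→m is +25, a→z is +25, u→t is +25 — a constant shift. Each letter is shifted forward by 25 in the alphabet (a Caesar shift of +25).
Decoding lhfgs: l−25=m, h−25=i, f−25=g, g−25=h, s−25=t.

might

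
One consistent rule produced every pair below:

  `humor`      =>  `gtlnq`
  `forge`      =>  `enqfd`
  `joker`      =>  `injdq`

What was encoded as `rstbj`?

stuck

Compare letters: h→g is +25, u→t is +25, m→l is +25 — a constant shift. It's a constant shift of +25 (ROT25).
Decoding rstbj: r−25=s, s−25=t, t−25=u, b−25=c, j−25=k.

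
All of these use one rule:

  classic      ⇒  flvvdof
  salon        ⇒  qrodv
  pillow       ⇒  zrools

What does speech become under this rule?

The output letters match the input read backwards, each shifted +3: classic reversed is cissalc. Read the word backwards and shift each letter +3.
On speech: reverse → hceeps; then shift: h+3=k, c+3=f, e+3=h, e+3=h, p+3=s, s+3=v.

kfhhsv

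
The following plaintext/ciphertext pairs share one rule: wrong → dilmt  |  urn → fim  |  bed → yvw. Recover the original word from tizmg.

grant

Each letter is replaced by its mirror in the alphabet: a↔z, b↔y, c↔x, and so on (the Atbash cipher).
Decoding tizmg: t↔g, i↔r, z↔a, m↔n, g↔t.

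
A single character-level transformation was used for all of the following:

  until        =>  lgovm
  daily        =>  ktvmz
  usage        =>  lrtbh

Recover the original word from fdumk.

This is an affine cipher: with a=0,…,z=25, each position x becomes (23x+19) mod 26.
Undoing it on fdumk: f(5)→17·(5−19)≡22=w; d(3)→17·(3−19)≡14=o; u(20)→17·(20−19)≡17=r; m(12)→17·(12−19)≡11=l; k(10)→17·(10−19)≡3=d (all mod 26).

world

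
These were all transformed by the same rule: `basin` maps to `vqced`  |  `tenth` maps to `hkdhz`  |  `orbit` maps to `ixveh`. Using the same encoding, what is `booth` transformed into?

viihz

b(1)→v(21) and a(0)→q(16) fit y≡5x+16 (mod 26); the inverse of 5 mod 26 is 21. Treating letters as 0–25, the rule is x ↦ 5x + 16 (mod 26).
For booth: b(1)→5·1+16≡21=v; o(14)→5·14+16≡8=i; o(14)→5·14+16≡8=i; t(19)→5·19+16≡7=h; h(7)→5·7+16≡25=z (all mod 26).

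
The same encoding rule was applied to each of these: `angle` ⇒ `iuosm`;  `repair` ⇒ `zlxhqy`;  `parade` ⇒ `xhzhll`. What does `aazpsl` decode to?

strike

Shifts by position in angle: pos 0: a→i (+8), pos 1: n→u (+7), pos 2: g→o (+8), pos 3: l→s (+7) — repeating every 2. The shifts repeat in a cycle of length 2: positions 0,1,… shift by +8, +7, then the pattern repeats.
Undoing it on aazpsl: a−8=s, a−7=t, z−8=r, p−7=i, s−8=k, l−7=e.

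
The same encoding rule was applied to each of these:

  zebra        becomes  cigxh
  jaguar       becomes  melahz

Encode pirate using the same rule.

smwgam

In zebra: z→c is +3, e→i is +4, b→g is +5, r→x is +6 — the shift increases by 1 each position. The shift increases by 1 at each position, starting from +3: 3, 4, 5, ….
For pirate: p+3=s, i+4=m, r+5=w, a+6=g, t+7=a, e+8=m.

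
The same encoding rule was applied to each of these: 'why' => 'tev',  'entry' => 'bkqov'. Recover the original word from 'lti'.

owl

Compare letters: w→t is +23, h→e is +23, y→v is +23 — a constant shift. Each letter is shifted forward by 23 in the alphabet (a Caesar shift of +23).
Undoing it on lti: l−23=o, t−23=w, i−23=l.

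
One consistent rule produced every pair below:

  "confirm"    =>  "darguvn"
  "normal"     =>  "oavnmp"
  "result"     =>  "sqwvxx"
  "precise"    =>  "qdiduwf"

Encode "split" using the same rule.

tbpjf

Shifts by position in confirm: pos 0: c→d (+1), pos 1: o→a (+12), pos 2: n→r (+4), pos 3: f→g (+1), pos 4: i→u (+12), pos 5: r→v (+4) — repeating every 3. It's a Vigenère-style cipher with numeric key [1,12,4]: position i shifts by key[i mod 3].
On split: s+1=t, p+12=b, l+4=p, i+1=j, t+12=f.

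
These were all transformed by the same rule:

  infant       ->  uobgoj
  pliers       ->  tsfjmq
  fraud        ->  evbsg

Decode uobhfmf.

elegant

Two steps: reverse the string, then apply a Caesar shift of +1.
Decoding uobhfmf: shift back: u−1=t, o−1=n, b−1=a, h−1=g, f−1=e, m−1=l, f−1=e → tnagele; then reverse → elegant.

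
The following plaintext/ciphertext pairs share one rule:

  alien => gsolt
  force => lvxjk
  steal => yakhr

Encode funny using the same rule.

lbtue

Shifts by position in alien: pos 0: a→g (+6), pos 1: l→s (+7), pos 2: i→o (+6), pos 3: e→l (+7) — repeating every 2. The shifts repeat in a cycle of length 2: positions 0,1,… shift by +6, +7, then the pattern repeats.
Applying it to funny: f+6=l, u+7=b, n+6=t, n+7=u, y+6=e.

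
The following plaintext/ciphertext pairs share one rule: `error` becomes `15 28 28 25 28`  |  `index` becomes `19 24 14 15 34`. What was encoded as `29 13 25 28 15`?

e is letter #5 and maps to 15: an offset of 10. The number is (letter's place in the alphabet, a=1) + 10.
Decoding 29 13 25 28 15: 29→(29−10)÷1=19=s, 13→(13−10)÷1=3=c, 25→(25−10)÷1=15=o, 28→(28−10)÷1=18=r, 15→(15−10)÷1=5=e.

score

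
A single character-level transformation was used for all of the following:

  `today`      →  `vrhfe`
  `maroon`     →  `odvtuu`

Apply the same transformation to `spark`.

In today: t→v is +2, o→r is +3, d→h is +4, a→f is +5 — the shift increases by 1 each position. Each letter shifts forward by (position + 2), i.e. 2, 3, 4, … — the shift grows by one for each successive letter.
On spark: s+2=u, p+3=s, a+4=e, r+5=w, k+6=q.

usewq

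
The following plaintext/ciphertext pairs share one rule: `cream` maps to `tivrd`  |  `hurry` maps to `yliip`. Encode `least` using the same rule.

cvrjk

It's a constant shift of +17 (ROT17).
On least: l+17=c, e+17=v, a+17=r, s+17=j, t+17=k.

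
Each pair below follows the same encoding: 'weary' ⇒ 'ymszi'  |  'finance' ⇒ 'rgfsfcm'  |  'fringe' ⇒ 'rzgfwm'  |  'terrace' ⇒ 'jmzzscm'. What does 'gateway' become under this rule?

Treating letters as 0–25, the rule is x ↦ 5x + 18 (mod 26).
For gateway: g(6)→5·6+18≡22=w; a(0)→5·0+18≡18=s; t(19)→5·19+18≡9=j; e(4)→5·4+18≡12=m; w(22)→5·22+18≡24=y; a(0)→5·0+18≡18=s; y(24)→5·24+18≡8=i (all mod 26).

wsjmysi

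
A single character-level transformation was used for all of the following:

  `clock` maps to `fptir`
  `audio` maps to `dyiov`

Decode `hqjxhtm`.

emerald

Letter i (0-indexed) is shifted by i+3, so successive shifts are 3, 4, 5, ….
Decoding hqjxhtm: h−3=e, q−4=m, j−5=e, x−6=r, h−7=a, t−8=l, m−9=d.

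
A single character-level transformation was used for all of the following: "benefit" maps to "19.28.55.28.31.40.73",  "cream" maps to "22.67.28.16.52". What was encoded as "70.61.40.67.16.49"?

b(#2)→19 and e(#5)→28: differences scale by 3, so n = 3·pos + 13. The formula is n = 3×(alphabet index, a=1) + 13.
Reversing it on 70.61.40.67.16.49: 70→(70−13)÷3=19=s, 61→(61−13)÷3=16=p, 40→(40−13)÷3=9=i, 67→(67−13)÷3=18=r, 16→(16−13)÷3=1=a, 49→(49−13)÷3=12=l.

spiral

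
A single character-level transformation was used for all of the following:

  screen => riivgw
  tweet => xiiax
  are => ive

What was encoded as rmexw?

The output letters match the input read backwards, each shifted +4: screen reversed is neercs. Two steps: reverse the string, then apply a Caesar shift of +4.
Decoding rmexw: shift back: r−4=n, m−4=i, e−4=a, x−4=t, w−4=s → niats; then reverse → stain.

stain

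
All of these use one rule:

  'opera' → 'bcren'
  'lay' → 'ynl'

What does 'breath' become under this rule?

oerngu

This is a Caesar cipher with shift 13.
Applying it to breath: b+13=o, r+13=e, e+13=r, a+13=n, t+13=g, h+13=u.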